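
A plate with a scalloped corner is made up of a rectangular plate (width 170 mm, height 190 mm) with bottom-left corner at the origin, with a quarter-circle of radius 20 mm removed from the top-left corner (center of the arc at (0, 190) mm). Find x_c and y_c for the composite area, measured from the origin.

x_c = 85.75 mm, y_c = 94.15 mm

plate: A = 170 × 190 = 32300.00, centroid at (85.00, 95.00).
removed quarter-circle: A = −¼π·20² = -314.16, centroid at (8.49, 181.51).
ΣA = 31985.84 mm², ΣAx_c = 2742833.33 mm³, ΣAy_c = 3011476.41 mm³.
x_c = 2742833.33/31985.84 = 85.75 mm; y_c = 3011476.41/31985.84 = 94.15 mm.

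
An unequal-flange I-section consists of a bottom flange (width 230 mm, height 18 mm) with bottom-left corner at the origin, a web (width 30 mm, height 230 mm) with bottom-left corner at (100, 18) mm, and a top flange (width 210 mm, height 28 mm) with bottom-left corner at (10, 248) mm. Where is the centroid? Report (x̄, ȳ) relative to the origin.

x̄ = 115.00 mm, ȳ = 147.49 mm

bottom flange: A = 230 × 18 = 4140.00, centroid at (115.00, 9.00).
web: A = 30 × 230 = 6900.00, centroid at (115.00, 133.00).
top flange: A = 210 × 28 = 5880.00, centroid at (115.00, 262.00).
ΣA = 16920.00 mm²
ΣAx̄ = (4140.00)(115.00) + (6900.00)(115.00) + (5880.00)(115.00) = 1945800.00 mm³
ΣAȳ = (4140.00)(9.00) + (6900.00)(133.00) + (5880.00)(262.00) = 2495520.00 mm³
x̄ = 1945800.00 / 16920.00 = 115.00 mm
ȳ = 2495520.00 / 16920.00 = 147.49 mm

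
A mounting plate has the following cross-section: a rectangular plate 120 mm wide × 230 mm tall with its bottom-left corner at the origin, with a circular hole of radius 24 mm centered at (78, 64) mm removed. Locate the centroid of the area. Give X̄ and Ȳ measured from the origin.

X̄ = 58.74 mm, Ȳ = 118.58 mm

plate: A = 120 × 230 = 27600.00, centroid at (60.00, 115.00).
hole: A = −π·24² = -1809.56, centroid at (78.00, 64.00).
ΣA = 25790.44 mm², ΣAX̄ = 1514854.53 mm³, ΣAȲ = 3058188.33 mm³.
X̄ = 1514854.53/25790.44 = 58.74 mm; Ȳ = 3058188.33/25790.44 = 118.58 mm.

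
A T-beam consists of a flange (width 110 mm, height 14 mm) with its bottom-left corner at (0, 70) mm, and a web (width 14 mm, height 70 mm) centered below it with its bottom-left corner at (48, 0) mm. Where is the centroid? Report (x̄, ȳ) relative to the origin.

web: A = 14 × 70 = 980.00, centroid at (55.00, 35.00).
flange: A = 110 × 14 = 1540.00, centroid at (55.00, 77.00).
ΣA = 2520.00 mm², ΣAx̄ = 138600.00 mm³, ΣAȳ = 152880.00 mm³.
x̄ = 138600.00/2520.00 = 55.00 mm; ȳ = 152880.00/2520.00 = 60.67 mm.

x̄ = 55.00 mm, ȳ = 60.67 mm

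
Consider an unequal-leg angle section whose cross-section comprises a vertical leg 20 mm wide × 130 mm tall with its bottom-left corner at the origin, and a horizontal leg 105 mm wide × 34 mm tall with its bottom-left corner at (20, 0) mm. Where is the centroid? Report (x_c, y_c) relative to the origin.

x_c = 46.16 mm, y_c = 37.23 mm

vertical leg: A = 20 × 130 = 2600.00, centroid at (10.00, 65.00).
horizontal leg: A = 105 × 34 = 3570.00, centroid at (72.50, 17.00).
ΣA = 6170.00 mm²
ΣAx_c = (2600.00)(10.00) + (3570.00)(72.50) = 284825.00 mm³
ΣAy_c = (2600.00)(65.00) + (3570.00)(17.00) = 229690.00 mm³
x_c = 284825.00 / 6170.00 = 46.16 mm
y_c = 229690.00 / 6170.00 = 37.23 mm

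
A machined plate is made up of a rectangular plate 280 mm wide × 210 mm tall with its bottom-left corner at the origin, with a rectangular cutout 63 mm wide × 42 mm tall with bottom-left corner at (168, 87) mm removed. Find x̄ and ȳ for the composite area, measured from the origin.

x̄ = 137.20 mm, ȳ = 104.86 mm

plate: A = 280 × 210 = 58800.00, centroid at (140.00, 105.00).
hole: A = −(63 × 42) = -2646.00, centroid at (199.50, 108.00).
ΣA = 56154.00 mm², ΣAx̄ = 7704123.00 mm³, ΣAȳ = 5888232.00 mm³.
x̄ = 7704123.00/56154.00 = 137.20 mm; ȳ = 5888232.00/56154.00 = 104.86 mm.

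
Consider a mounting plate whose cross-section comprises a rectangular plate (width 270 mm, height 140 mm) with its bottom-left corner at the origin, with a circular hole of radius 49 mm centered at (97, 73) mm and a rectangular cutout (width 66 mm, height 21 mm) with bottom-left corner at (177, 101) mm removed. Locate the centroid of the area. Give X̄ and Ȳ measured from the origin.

X̄ = 141.33 mm, Ȳ = 67.22 mm

Part | A | x̄ᵢ | ȳᵢ | A·x̄ᵢ | A·ȳᵢ
plate | 37800.00 | 135.00 | 70.00 | 5103000.00 | 2646000.00
hole 1 | -7542.96 | 97.00 | 73.00 | -731667.50 | -550636.37
hole 2 | -1386.00 | 210.00 | 111.50 | -291060.00 | -154539.00
Σ | 28871.04 |  |  | 4080272.50 | 1940824.63
X̄ = 4080272.50 / 28871.04 = 141.33 mm
Ȳ = 1940824.63 / 28871.04 = 67.22 mm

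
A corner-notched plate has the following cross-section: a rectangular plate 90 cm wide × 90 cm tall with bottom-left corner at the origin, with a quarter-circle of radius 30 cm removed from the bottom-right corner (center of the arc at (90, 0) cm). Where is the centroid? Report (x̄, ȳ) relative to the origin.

plate: A = 90 × 90 = 8100.00, centroid at (45.00, 45.00).
removed quarter-circle: A = −¼π·30² = -706.86, centroid at (77.27, 12.73).
ΣA = 7393.14 cm²
ΣAx̄ = (8100.00)(45.00) + (-706.86)(77.27) = 309882.75 cm³
ΣAȳ = (8100.00)(45.00) + (-706.86)(12.73) = 355500.00 cm³
x̄ = 309882.75 / 7393.14 = 41.91 cm
ȳ = 355500.00 / 7393.14 = 48.09 cm

x̄ = 41.91 cm, ȳ = 48.09 cm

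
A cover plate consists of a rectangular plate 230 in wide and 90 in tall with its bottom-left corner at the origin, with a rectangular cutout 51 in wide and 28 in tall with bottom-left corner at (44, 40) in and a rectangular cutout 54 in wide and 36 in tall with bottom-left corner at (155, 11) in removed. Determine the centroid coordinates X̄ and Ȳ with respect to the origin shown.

X̄ = 111.23 in, Ȳ = 46.05 in

plate: A = 230 × 90 = 20700.00, centroid at (115.00, 45.00).
hole 1: A = −(51 × 28) = -1428.00, centroid at (69.50, 54.00).
hole 2: A = −(54 × 36) = -1944.00, centroid at (182.00, 29.00).
ΣA = 17328.00 in², ΣAX̄ = 1927446.00 in³, ΣAȲ = 798012.00 in³.
X̄ = 1927446.00/17328.00 = 111.23 in; Ȳ = 798012.00/17328.00 = 46.05 in.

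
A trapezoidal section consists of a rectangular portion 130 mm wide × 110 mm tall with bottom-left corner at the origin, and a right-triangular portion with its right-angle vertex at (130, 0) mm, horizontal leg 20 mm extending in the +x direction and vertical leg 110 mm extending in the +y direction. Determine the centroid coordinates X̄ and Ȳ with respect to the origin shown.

X̄ = 70.12 mm, Ȳ = 53.69 mm

rectangular portion: A = 130 × 110 = 14300.00, centroid at (65.00, 55.00).
triangular portion: A = ½·20·110 = 1100.00, centroid at (136.67, 36.67).
ΣA = 15400.00 mm², ΣAX̄ = 1079833.33 mm³, ΣAȲ = 826833.33 mm³.
X̄ = 1079833.33/15400.00 = 70.12 mm; Ȳ = 826833.33/15400.00 = 53.69 mm.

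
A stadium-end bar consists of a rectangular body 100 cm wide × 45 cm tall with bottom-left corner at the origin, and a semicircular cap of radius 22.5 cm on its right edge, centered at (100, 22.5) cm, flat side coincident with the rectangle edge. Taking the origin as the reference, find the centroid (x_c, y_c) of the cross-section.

x_c = 58.94 cm, y_c = 22.50 cm

rectangular body: A = 100 × 45 = 4500.00, centroid at (50.00, 22.50).
semicircular end: A = ½π·22.5² = 795.22, centroid at (109.55, 22.50).
ΣA = 5295.22 cm², ΣAx_c = 312115.31 cm³, ΣAy_c = 119142.35 cm³.
x_c = 312115.31/5295.22 = 58.94 cm; y_c = 119142.35/5295.22 = 22.50 cm.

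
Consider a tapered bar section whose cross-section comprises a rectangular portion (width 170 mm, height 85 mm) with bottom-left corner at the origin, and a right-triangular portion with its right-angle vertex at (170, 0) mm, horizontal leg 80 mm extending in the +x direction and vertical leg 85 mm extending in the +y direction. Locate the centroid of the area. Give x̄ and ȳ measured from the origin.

rectangular portion: A = 170 × 85 = 14450.00, centroid at (85.00, 42.50).
triangular portion: A = ½·80·85 = 3400.00, centroid at (196.67, 28.33).
ΣA = 17850.00 mm², ΣAx̄ = 1896916.67 mm³, ΣAȳ = 710458.33 mm³.
x̄ = 1896916.67/17850.00 = 106.27 mm; ȳ = 710458.33/17850.00 = 39.80 mm.

x̄ = 106.27 mm, ȳ = 39.80 mm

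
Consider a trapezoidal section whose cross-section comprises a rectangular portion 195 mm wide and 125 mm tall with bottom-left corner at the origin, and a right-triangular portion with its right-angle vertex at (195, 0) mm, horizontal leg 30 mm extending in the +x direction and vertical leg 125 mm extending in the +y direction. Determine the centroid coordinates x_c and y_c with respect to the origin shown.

Part | A | x̄ᵢ | ȳᵢ | A·x̄ᵢ | A·ȳᵢ
rectangular portion | 24375.00 | 97.50 | 62.50 | 2376562.50 | 1523437.50
triangular portion | 1875.00 | 205.00 | 41.67 | 384375.00 | 78125.00
Σ | 26250.00 |  |  | 2760937.50 | 1601562.50
x_c = 2760937.50 / 26250.00 = 105.18 mm
y_c = 1601562.50 / 26250.00 = 61.01 mm

x_c = 105.18 mm, y_c = 61.01 mm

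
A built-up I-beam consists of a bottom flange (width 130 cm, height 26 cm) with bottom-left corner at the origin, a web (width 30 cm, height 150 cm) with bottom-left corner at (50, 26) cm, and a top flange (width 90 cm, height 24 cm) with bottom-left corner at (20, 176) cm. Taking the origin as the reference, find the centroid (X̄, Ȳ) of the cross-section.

Part | A | x̄ᵢ | ȳᵢ | A·x̄ᵢ | A·ȳᵢ
bottom flange | 3380.00 | 65.00 | 13.00 | 219700.00 | 43940.00
web | 4500.00 | 65.00 | 101.00 | 292500.00 | 454500.00
top flange | 2160.00 | 65.00 | 188.00 | 140400.00 | 406080.00
Σ | 10040.00 |  |  | 652600.00 | 904520.00
X̄ = 652600.00 / 10040.00 = 65.00 cm
Ȳ = 904520.00 / 10040.00 = 90.09 cm

X̄ = 65.00 cm, Ȳ = 90.09 cm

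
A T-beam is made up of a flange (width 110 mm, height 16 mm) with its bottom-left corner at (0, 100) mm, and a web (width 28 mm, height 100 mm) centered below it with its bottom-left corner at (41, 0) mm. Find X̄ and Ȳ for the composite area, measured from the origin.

X̄ = 55.00 mm, Ȳ = 72.39 mm

Part | A | x̄ᵢ | ȳᵢ | A·x̄ᵢ | A·ȳᵢ
web | 2800.00 | 55.00 | 50.00 | 154000.00 | 140000.00
flange | 1760.00 | 55.00 | 108.00 | 96800.00 | 190080.00
Σ | 4560.00 |  |  | 250800.00 | 330080.00
X̄ = 250800.00 / 4560.00 = 55.00 mm
Ȳ = 330080.00 / 4560.00 = 72.39 mm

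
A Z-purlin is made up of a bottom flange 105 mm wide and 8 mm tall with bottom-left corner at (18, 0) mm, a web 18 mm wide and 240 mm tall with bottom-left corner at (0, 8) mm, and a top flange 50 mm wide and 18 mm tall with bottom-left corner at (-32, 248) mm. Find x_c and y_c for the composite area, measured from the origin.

x_c = 15.15 mm, y_c = 129.97 mm

bottom flange: A = 105 × 8 = 840.00, centroid at (70.50, 4.00).
web: A = 18 × 240 = 4320.00, centroid at (9.00, 128.00).
top flange: A = 50 × 18 = 900.00, centroid at (-7.00, 257.00).
ΣA = 6060.00 mm², ΣAx_c = 91800.00 mm³, ΣAy_c = 787620.00 mm³.
x_c = 91800.00/6060.00 = 15.15 mm; y_c = 787620.00/6060.00 = 129.97 mm.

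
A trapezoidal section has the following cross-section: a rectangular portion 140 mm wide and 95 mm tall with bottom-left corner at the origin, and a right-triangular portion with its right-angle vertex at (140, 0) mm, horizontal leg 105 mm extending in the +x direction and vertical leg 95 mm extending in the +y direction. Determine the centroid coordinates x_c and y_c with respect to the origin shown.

x_c = 98.64 mm, y_c = 43.18 mm

rectangular portion: A = 140 × 95 = 13300.00, centroid at (70.00, 47.50).
triangular portion: A = ½·105·95 = 4987.50, centroid at (175.00, 31.67).
ΣA = 18287.50 mm²
ΣAx_c = (13300.00)(70.00) + (4987.50)(175.00) = 1803812.50 mm³
ΣAy_c = (13300.00)(47.50) + (4987.50)(31.67) = 789687.50 mm³
x_c = 1803812.50 / 18287.50 = 98.64 mm
y_c = 789687.50 / 18287.50 = 43.18 mm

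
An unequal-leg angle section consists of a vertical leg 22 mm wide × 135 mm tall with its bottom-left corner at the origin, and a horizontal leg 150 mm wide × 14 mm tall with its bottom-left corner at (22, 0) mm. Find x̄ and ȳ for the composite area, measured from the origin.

x̄ = 46.62 mm, ȳ = 42.44 mm

vertical leg: A = 22 × 135 = 2970.00, centroid at (11.00, 67.50).
horizontal leg: A = 150 × 14 = 2100.00, centroid at (97.00, 7.00).
ΣA = 5070.00 mm²
ΣAx̄ = (2970.00)(11.00) + (2100.00)(97.00) = 236370.00 mm³
ΣAȳ = (2970.00)(67.50) + (2100.00)(7.00) = 215175.00 mm³
x̄ = 236370.00 / 5070.00 = 46.62 mm
ȳ = 215175.00 / 5070.00 = 42.44 mm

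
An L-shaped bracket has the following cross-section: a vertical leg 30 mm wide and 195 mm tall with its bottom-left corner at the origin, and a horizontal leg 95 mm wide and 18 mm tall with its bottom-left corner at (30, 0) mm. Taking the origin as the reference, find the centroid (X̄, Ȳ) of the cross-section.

X̄ = 29.14 mm, Ȳ = 77.48 mm

Part | A | x̄ᵢ | ȳᵢ | A·x̄ᵢ | A·ȳᵢ
vertical leg | 5850.00 | 15.00 | 97.50 | 87750.00 | 570375.00
horizontal leg | 1710.00 | 77.50 | 9.00 | 132525.00 | 15390.00
Σ | 7560.00 |  |  | 220275.00 | 585765.00
X̄ = 220275.00 / 7560.00 = 29.14 mm
Ȳ = 585765.00 / 7560.00 = 77.48 mm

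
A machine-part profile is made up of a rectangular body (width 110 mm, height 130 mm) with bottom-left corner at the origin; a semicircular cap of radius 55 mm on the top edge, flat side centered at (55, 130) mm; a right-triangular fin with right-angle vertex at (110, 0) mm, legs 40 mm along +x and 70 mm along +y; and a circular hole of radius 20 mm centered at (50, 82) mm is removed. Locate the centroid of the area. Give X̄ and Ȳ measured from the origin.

X̄ = 60.31 mm, Ȳ = 82.72 mm

rectangular body: A = 110 × 130 = 14300.00, centroid at (55.00, 65.00).
semicircular top: A = ½π·55² = 4751.66, centroid at (55.00, 153.34).
triangular fin: A = ½·40·70 = 1400.00, centroid at (123.33, 23.33).
hole: A = −π·20² = -1256.64, centroid at (50.00, 82.00).
ΣA = 19195.02 mm²
ΣAX̄ = (14300.00)(55.00) + (4751.66)(55.00) + (1400.00)(123.33) + (-1256.64)(50.00) = 1157676.05 mm³
ΣAȲ = (14300.00)(65.00) + (4751.66)(153.34) + (1400.00)(23.33) + (-1256.64)(82.00) = 1587754.75 mm³
X̄ = 1157676.05 / 19195.02 = 60.31 mm
Ȳ = 1587754.75 / 19195.02 = 82.72 mm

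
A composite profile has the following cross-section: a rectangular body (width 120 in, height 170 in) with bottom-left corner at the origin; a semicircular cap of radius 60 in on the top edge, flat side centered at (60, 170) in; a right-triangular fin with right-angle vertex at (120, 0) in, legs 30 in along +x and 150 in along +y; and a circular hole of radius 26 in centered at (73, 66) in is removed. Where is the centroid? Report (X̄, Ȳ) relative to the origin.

rectangular body: A = 120 × 170 = 20400.00, centroid at (60.00, 85.00).
semicircular top: A = ½π·60² = 5654.87, centroid at (60.00, 195.46).
triangular fin: A = ½·30·150 = 2250.00, centroid at (130.00, 50.00).
hole: A = −π·26² = -2123.72, centroid at (73.00, 66.00).
ΣA = 26181.15 in², ΣAX̄ = 1700760.69 in³, ΣAȲ = 2811662.05 in³.
X̄ = 1700760.69/26181.15 = 64.96 in; Ȳ = 2811662.05/26181.15 = 107.39 in.

X̄ = 64.96 in, Ȳ = 107.39 in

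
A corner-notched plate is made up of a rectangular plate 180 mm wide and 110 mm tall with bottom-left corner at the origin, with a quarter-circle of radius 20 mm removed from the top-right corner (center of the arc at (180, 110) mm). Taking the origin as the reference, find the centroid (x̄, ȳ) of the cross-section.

plate: A = 180 × 110 = 19800.00, centroid at (90.00, 55.00).
removed quarter-circle: A = −¼π·20² = -314.16, centroid at (171.51, 101.51).
ΣA = 19485.84 mm²
ΣAx̄ = (19800.00)(90.00) + (-314.16)(171.51) = 1728118.00 mm³
ΣAȳ = (19800.00)(55.00) + (-314.16)(101.51) = 1057109.15 mm³
x̄ = 1728118.00 / 19485.84 = 88.69 mm
ȳ = 1057109.15 / 19485.84 = 54.25 mm

x̄ = 88.69 mm, ȳ = 54.25 mm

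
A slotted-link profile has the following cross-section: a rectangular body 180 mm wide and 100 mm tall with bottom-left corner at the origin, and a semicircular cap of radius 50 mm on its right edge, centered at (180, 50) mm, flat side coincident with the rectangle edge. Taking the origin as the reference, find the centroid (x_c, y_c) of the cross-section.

rectangular body: A = 180 × 100 = 18000.00, centroid at (90.00, 50.00).
semicircular end: A = ½π·50² = 3926.99, centroid at (201.22, 50.00).
ΣA = 21926.99 mm², ΣAx_c = 2410191.68 mm³, ΣAy_c = 1096349.54 mm³.
x_c = 2410191.68/21926.99 = 109.92 mm; y_c = 1096349.54/21926.99 = 50.00 mm.

x_c = 109.92 mm, y_c = 50.00 mm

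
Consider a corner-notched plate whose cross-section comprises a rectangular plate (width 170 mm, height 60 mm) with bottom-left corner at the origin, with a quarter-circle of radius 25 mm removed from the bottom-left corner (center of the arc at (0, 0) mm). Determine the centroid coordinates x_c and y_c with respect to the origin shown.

Part | A | x̄ᵢ | ȳᵢ | A·x̄ᵢ | A·ȳᵢ
plate | 10200.00 | 85.00 | 30.00 | 867000.00 | 306000.00
removed quarter-circle | -490.87 | 10.61 | 10.61 | -5208.33 | -5208.33
Σ | 9709.13 |  |  | 861791.67 | 300791.67
x_c = 861791.67 / 9709.13 = 88.76 mm
y_c = 300791.67 / 9709.13 = 30.98 mm

x_c = 88.76 mm, y_c = 30.98 mm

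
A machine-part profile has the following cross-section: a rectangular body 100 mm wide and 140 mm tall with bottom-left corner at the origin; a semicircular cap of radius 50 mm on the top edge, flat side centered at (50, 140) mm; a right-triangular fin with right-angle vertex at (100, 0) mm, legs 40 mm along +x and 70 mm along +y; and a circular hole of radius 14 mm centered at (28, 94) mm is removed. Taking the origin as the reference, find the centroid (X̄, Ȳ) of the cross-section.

rectangular body: A = 100 × 140 = 14000.00, centroid at (50.00, 70.00).
semicircular top: A = ½π·50² = 3926.99, centroid at (50.00, 161.22).
triangular fin: A = ½·40·70 = 1400.00, centroid at (113.33, 23.33).
hole: A = −π·14² = -615.75, centroid at (28.00, 94.00).
ΣA = 18711.24 mm²
ΣAX̄ = (14000.00)(50.00) + (3926.99)(50.00) + (1400.00)(113.33) + (-615.75)(28.00) = 1037775.15 mm³
ΣAȲ = (14000.00)(70.00) + (3926.99)(161.22) + (1400.00)(23.33) + (-615.75)(94.00) = 1587898.01 mm³
X̄ = 1037775.15 / 18711.24 = 55.46 mm
Ȳ = 1587898.01 / 18711.24 = 84.86 mm

X̄ = 55.46 mm, Ȳ = 84.86 mm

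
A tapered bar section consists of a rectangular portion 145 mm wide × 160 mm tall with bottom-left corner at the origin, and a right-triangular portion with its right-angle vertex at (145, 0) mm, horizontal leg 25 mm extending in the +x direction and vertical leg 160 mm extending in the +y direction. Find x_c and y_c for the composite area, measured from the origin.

x_c = 78.92 mm, y_c = 77.88 mm

Part | A | x̄ᵢ | ȳᵢ | A·x̄ᵢ | A·ȳᵢ
rectangular portion | 23200.00 | 72.50 | 80.00 | 1682000.00 | 1856000.00
triangular portion | 2000.00 | 153.33 | 53.33 | 306666.67 | 106666.67
Σ | 25200.00 |  |  | 1988666.67 | 1962666.67
x_c = 1988666.67 / 25200.00 = 78.92 mm
y_c = 1962666.67 / 25200.00 = 77.88 mm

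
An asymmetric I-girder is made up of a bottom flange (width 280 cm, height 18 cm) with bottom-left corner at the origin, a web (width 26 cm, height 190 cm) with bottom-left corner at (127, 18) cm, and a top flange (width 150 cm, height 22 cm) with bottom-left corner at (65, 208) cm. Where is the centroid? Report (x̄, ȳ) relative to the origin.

bottom flange: A = 280 × 18 = 5040.00, centroid at (140.00, 9.00).
web: A = 26 × 190 = 4940.00, centroid at (140.00, 113.00).
top flange: A = 150 × 22 = 3300.00, centroid at (140.00, 219.00).
ΣA = 13280.00 cm²
ΣAx̄ = (5040.00)(140.00) + (4940.00)(140.00) + (3300.00)(140.00) = 1859200.00 cm³
ΣAȳ = (5040.00)(9.00) + (4940.00)(113.00) + (3300.00)(219.00) = 1326280.00 cm³
x̄ = 1859200.00 / 13280.00 = 140.00 cm
ȳ = 1326280.00 / 13280.00 = 99.87 cm

x̄ = 140.00 cm, ȳ = 99.87 cm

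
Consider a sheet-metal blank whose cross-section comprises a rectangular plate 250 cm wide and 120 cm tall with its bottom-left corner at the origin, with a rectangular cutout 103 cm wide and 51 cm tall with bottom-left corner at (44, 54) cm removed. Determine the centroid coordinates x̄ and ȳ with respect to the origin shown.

x̄ = 131.26 cm, ȳ = 55.86 cm

plate: A = 250 × 120 = 30000.00, centroid at (125.00, 60.00).
hole: A = −(103 × 51) = -5253.00, centroid at (95.50, 79.50).
ΣA = 24747.00 cm²
ΣAx̄ = (30000.00)(125.00) + (-5253.00)(95.50) = 3248338.50 cm³
ΣAȳ = (30000.00)(60.00) + (-5253.00)(79.50) = 1382386.50 cm³
x̄ = 3248338.50 / 24747.00 = 131.26 cm
ȳ = 1382386.50 / 24747.00 = 55.86 cm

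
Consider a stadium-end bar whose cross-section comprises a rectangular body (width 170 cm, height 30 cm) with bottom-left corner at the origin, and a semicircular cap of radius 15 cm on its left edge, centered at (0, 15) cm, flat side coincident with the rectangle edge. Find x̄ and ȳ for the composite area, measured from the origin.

rectangular body: A = 170 × 30 = 5100.00, centroid at (85.00, 15.00).
semicircular end: A = ½π·15² = 353.43, centroid at (-6.37, 15.00).
ΣA = 5453.43 cm²
ΣAx̄ = (5100.00)(85.00) + (353.43)(-6.37) = 431250.00 cm³
ΣAȳ = (5100.00)(15.00) + (353.43)(15.00) = 81801.44 cm³
x̄ = 431250.00 / 5453.43 = 79.08 cm
ȳ = 81801.44 / 5453.43 = 15.00 cm

x̄ = 79.08 cm, ȳ = 15.00 cm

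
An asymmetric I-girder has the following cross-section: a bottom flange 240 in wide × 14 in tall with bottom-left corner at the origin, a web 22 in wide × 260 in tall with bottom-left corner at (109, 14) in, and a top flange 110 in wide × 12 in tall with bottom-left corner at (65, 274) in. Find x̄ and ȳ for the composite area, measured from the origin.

x̄ = 120.00 in, ȳ = 117.00 in

bottom flange: A = 240 × 14 = 3360.00, centroid at (120.00, 7.00).
web: A = 22 × 260 = 5720.00, centroid at (120.00, 144.00).
top flange: A = 110 × 12 = 1320.00, centroid at (120.00, 280.00).
ΣA = 10400.00 in², ΣAx̄ = 1248000.00 in³, ΣAȳ = 1216800.00 in³.
x̄ = 1248000.00/10400.00 = 120.00 in; ȳ = 1216800.00/10400.00 = 117.00 in.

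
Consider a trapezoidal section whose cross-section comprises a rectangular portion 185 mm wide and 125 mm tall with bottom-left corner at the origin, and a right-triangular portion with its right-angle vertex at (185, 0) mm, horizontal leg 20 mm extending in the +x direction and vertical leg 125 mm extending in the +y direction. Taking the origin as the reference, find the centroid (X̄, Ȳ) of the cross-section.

X̄ = 97.59 mm, Ȳ = 61.43 mm

rectangular portion: A = 185 × 125 = 23125.00, centroid at (92.50, 62.50).
triangular portion: A = ½·20·125 = 1250.00, centroid at (191.67, 41.67).
ΣA = 24375.00 mm², ΣAX̄ = 2378645.83 mm³, ΣAȲ = 1497395.83 mm³.
X̄ = 2378645.83/24375.00 = 97.59 mm; Ȳ = 1497395.83/24375.00 = 61.43 mm.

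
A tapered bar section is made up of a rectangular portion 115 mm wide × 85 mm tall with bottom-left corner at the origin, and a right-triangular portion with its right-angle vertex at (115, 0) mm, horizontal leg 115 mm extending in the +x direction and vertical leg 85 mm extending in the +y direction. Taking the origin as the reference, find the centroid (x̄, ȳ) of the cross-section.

x̄ = 89.44 mm, ȳ = 37.78 mm

rectangular portion: A = 115 × 85 = 9775.00, centroid at (57.50, 42.50).
triangular portion: A = ½·115·85 = 4887.50, centroid at (153.33, 28.33).
ΣA = 14662.50 mm²
ΣAx̄ = (9775.00)(57.50) + (4887.50)(153.33) = 1311479.17 mm³
ΣAȳ = (9775.00)(42.50) + (4887.50)(28.33) = 553916.67 mm³
x̄ = 1311479.17 / 14662.50 = 89.44 mm
ȳ = 553916.67 / 14662.50 = 37.78 mm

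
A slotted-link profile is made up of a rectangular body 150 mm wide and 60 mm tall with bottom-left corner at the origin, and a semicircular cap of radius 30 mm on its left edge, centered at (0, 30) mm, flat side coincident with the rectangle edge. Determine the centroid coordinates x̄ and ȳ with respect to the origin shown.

x̄ = 63.09 mm, ȳ = 30.00 mm

rectangular body: A = 150 × 60 = 9000.00, centroid at (75.00, 30.00).
semicircular end: A = ½π·30² = 1413.72, centroid at (-12.73, 30.00).
ΣA = 10413.72 mm², ΣAx̄ = 657000.00 mm³, ΣAȳ = 312411.50 mm³.
x̄ = 657000.00/10413.72 = 63.09 mm; ȳ = 312411.50/10413.72 = 30.00 mm.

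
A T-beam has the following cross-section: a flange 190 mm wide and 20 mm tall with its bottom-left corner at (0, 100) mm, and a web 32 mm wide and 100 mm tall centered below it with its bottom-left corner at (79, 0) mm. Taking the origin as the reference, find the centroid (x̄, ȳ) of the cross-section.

web: A = 32 × 100 = 3200.00, centroid at (95.00, 50.00).
flange: A = 190 × 20 = 3800.00, centroid at (95.00, 110.00).
ΣA = 7000.00 mm²
ΣAx̄ = (3200.00)(95.00) + (3800.00)(95.00) = 665000.00 mm³
ΣAȳ = (3200.00)(50.00) + (3800.00)(110.00) = 578000.00 mm³
x̄ = 665000.00 / 7000.00 = 95.00 mm
ȳ = 578000.00 / 7000.00 = 82.57 mm

x̄ = 95.00 mm, ȳ = 82.57 mm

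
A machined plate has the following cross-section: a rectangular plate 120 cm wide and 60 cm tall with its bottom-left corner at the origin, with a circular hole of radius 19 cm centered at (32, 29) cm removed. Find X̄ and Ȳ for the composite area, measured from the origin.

X̄ = 65.24 cm, Ȳ = 30.19 cm

Part | A | x̄ᵢ | ȳᵢ | A·x̄ᵢ | A·ȳᵢ
plate | 7200.00 | 60.00 | 30.00 | 432000.00 | 216000.00
hole | -1134.11 | 32.00 | 29.00 | -36291.68 | -32889.33
Σ | 6065.89 |  |  | 395708.32 | 183110.67
X̄ = 395708.32 / 6065.89 = 65.24 cm
Ȳ = 183110.67 / 6065.89 = 30.19 cm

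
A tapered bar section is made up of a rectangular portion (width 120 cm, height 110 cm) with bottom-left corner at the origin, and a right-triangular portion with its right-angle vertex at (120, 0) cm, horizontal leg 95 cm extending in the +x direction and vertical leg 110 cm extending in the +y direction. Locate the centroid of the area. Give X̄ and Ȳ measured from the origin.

X̄ = 86.00 cm, Ȳ = 49.80 cm

Part | A | x̄ᵢ | ȳᵢ | A·x̄ᵢ | A·ȳᵢ
rectangular portion | 13200.00 | 60.00 | 55.00 | 792000.00 | 726000.00
triangular portion | 5225.00 | 151.67 | 36.67 | 792458.33 | 191583.33
Σ | 18425.00 |  |  | 1584458.33 | 917583.33
X̄ = 1584458.33 / 18425.00 = 86.00 cm
Ȳ = 917583.33 / 18425.00 = 49.80 cm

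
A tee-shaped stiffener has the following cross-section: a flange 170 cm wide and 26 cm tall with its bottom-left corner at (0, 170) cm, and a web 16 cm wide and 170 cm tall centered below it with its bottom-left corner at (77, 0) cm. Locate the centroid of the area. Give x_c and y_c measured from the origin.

web: A = 16 × 170 = 2720.00, centroid at (85.00, 85.00).
flange: A = 170 × 26 = 4420.00, centroid at (85.00, 183.00).
ΣA = 7140.00 cm², ΣAx_c = 606900.00 cm³, ΣAy_c = 1040060.00 cm³.
x_c = 606900.00/7140.00 = 85.00 cm; y_c = 1040060.00/7140.00 = 145.67 cm.

x_c = 85.00 cm, y_c = 145.67 cm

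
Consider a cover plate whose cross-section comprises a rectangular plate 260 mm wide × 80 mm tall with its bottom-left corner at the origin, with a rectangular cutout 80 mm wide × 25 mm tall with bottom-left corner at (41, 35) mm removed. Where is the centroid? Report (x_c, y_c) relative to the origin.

x_c = 135.21 mm, y_c = 39.20 mm

Part | A | x̄ᵢ | ȳᵢ | A·x̄ᵢ | A·ȳᵢ
plate | 20800.00 | 130.00 | 40.00 | 2704000.00 | 832000.00
hole | -2000.00 | 81.00 | 47.50 | -162000.00 | -95000.00
Σ | 18800.00 |  |  | 2542000.00 | 737000.00
x_c = 2542000.00 / 18800.00 = 135.21 mm
y_c = 737000.00 / 18800.00 = 39.20 mm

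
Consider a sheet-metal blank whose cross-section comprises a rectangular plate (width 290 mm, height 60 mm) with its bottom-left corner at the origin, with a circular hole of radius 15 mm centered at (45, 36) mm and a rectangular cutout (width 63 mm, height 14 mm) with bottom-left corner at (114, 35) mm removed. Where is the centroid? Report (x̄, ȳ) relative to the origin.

x̄ = 149.44 mm, ȳ = 29.06 mm

plate: A = 290 × 60 = 17400.00, centroid at (145.00, 30.00).
hole 1: A = −π·15² = -706.86, centroid at (45.00, 36.00).
hole 2: A = −(63 × 14) = -882.00, centroid at (145.50, 42.00).
ΣA = 15811.14 mm², ΣAx̄ = 2362860.37 mm³, ΣAȳ = 459509.10 mm³.
x̄ = 2362860.37/15811.14 = 149.44 mm; ȳ = 459509.10/15811.14 = 29.06 mm.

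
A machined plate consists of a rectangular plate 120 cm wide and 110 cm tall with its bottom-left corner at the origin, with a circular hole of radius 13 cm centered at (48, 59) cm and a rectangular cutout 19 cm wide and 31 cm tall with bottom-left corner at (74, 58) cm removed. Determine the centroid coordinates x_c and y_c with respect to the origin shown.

plate: A = 120 × 110 = 13200.00, centroid at (60.00, 55.00).
hole 1: A = −π·13² = -530.93, centroid at (48.00, 59.00).
hole 2: A = −(19 × 31) = -589.00, centroid at (83.50, 73.50).
ΣA = 12080.07 cm², ΣAx_c = 717333.90 cm³, ΣAy_c = 651383.68 cm³.
x_c = 717333.90/12080.07 = 59.38 cm; y_c = 651383.68/12080.07 = 53.92 cm.

x_c = 59.38 cm, y_c = 53.92 cm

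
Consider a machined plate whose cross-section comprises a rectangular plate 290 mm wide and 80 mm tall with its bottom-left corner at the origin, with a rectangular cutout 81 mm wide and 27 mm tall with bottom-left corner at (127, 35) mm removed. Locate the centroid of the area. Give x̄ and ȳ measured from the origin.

plate: A = 290 × 80 = 23200.00, centroid at (145.00, 40.00).
hole: A = −(81 × 27) = -2187.00, centroid at (167.50, 48.50).
ΣA = 21013.00 mm², ΣAx̄ = 2997677.50 mm³, ΣAȳ = 821930.50 mm³.
x̄ = 2997677.50/21013.00 = 142.66 mm; ȳ = 821930.50/21013.00 = 39.12 mm.

x̄ = 142.66 mm, ȳ = 39.12 mm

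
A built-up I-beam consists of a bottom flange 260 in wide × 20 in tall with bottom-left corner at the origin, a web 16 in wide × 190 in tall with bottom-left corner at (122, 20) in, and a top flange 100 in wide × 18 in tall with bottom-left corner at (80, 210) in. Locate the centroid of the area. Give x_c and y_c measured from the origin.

Part | A | x̄ᵢ | ȳᵢ | A·x̄ᵢ | A·ȳᵢ
bottom flange | 5200.00 | 130.00 | 10.00 | 676000.00 | 52000.00
web | 3040.00 | 130.00 | 115.00 | 395200.00 | 349600.00
top flange | 1800.00 | 130.00 | 219.00 | 234000.00 | 394200.00
Σ | 10040.00 |  |  | 1305200.00 | 795800.00
x_c = 1305200.00 / 10040.00 = 130.00 in
y_c = 795800.00 / 10040.00 = 79.26 in

x_c = 130.00 in, y_c = 79.26 in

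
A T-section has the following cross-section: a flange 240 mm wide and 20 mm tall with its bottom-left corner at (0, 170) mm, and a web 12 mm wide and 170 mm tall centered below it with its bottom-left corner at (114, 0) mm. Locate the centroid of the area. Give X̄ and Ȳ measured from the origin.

X̄ = 120.00 mm, Ȳ = 151.67 mm

web: A = 12 × 170 = 2040.00, centroid at (120.00, 85.00).
flange: A = 240 × 20 = 4800.00, centroid at (120.00, 180.00).
ΣA = 6840.00 mm², ΣAX̄ = 820800.00 mm³, ΣAȲ = 1037400.00 mm³.
X̄ = 820800.00/6840.00 = 120.00 mm; Ȳ = 1037400.00/6840.00 = 151.67 mm.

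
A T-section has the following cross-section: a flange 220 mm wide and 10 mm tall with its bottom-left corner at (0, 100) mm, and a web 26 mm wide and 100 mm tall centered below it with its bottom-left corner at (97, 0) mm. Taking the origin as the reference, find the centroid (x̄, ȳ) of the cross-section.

web: A = 26 × 100 = 2600.00, centroid at (110.00, 50.00).
flange: A = 220 × 10 = 2200.00, centroid at (110.00, 105.00).
ΣA = 4800.00 mm²
ΣAx̄ = (2600.00)(110.00) + (2200.00)(110.00) = 528000.00 mm³
ΣAȳ = (2600.00)(50.00) + (2200.00)(105.00) = 361000.00 mm³
x̄ = 528000.00 / 4800.00 = 110.00 mm
ȳ = 361000.00 / 4800.00 = 75.21 mm

x̄ = 110.00 mm, ȳ = 75.21 mm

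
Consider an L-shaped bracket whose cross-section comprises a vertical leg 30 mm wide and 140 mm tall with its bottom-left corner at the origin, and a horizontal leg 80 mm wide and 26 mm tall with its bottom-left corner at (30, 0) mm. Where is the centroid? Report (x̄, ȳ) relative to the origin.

vertical leg: A = 30 × 140 = 4200.00, centroid at (15.00, 70.00).
horizontal leg: A = 80 × 26 = 2080.00, centroid at (70.00, 13.00).
ΣA = 6280.00 mm²
ΣAx̄ = (4200.00)(15.00) + (2080.00)(70.00) = 208600.00 mm³
ΣAȳ = (4200.00)(70.00) + (2080.00)(13.00) = 321040.00 mm³
x̄ = 208600.00 / 6280.00 = 33.22 mm
ȳ = 321040.00 / 6280.00 = 51.12 mm

x̄ = 33.22 mm, ȳ = 51.12 mm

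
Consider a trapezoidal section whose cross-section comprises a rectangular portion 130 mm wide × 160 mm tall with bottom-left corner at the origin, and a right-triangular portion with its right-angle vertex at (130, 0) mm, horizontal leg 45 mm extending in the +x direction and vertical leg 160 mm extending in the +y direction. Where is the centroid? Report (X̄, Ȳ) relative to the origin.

X̄ = 76.80 mm, Ȳ = 76.07 mm

rectangular portion: A = 130 × 160 = 20800.00, centroid at (65.00, 80.00).
triangular portion: A = ½·45·160 = 3600.00, centroid at (145.00, 53.33).
ΣA = 24400.00 mm², ΣAX̄ = 1874000.00 mm³, ΣAȲ = 1856000.00 mm³.
X̄ = 1874000.00/24400.00 = 76.80 mm; Ȳ = 1856000.00/24400.00 = 76.07 mm.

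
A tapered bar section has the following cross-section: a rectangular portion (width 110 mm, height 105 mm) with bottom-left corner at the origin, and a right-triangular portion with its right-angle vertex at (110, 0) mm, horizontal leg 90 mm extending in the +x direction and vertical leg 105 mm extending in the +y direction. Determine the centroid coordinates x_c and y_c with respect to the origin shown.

rectangular portion: A = 110 × 105 = 11550.00, centroid at (55.00, 52.50).
triangular portion: A = ½·90·105 = 4725.00, centroid at (140.00, 35.00).
ΣA = 16275.00 mm²
ΣAx_c = (11550.00)(55.00) + (4725.00)(140.00) = 1296750.00 mm³
ΣAy_c = (11550.00)(52.50) + (4725.00)(35.00) = 771750.00 mm³
x_c = 1296750.00 / 16275.00 = 79.68 mm
y_c = 771750.00 / 16275.00 = 47.42 mm

x_c = 79.68 mm, y_c = 47.42 mm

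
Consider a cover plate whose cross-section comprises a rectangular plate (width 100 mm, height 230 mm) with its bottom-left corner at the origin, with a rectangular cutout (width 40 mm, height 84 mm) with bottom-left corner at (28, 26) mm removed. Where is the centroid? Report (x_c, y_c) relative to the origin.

Part | A | x̄ᵢ | ȳᵢ | A·x̄ᵢ | A·ȳᵢ
plate | 23000.00 | 50.00 | 115.00 | 1150000.00 | 2645000.00
hole | -3360.00 | 48.00 | 68.00 | -161280.00 | -228480.00
Σ | 19640.00 |  |  | 988720.00 | 2416520.00
x_c = 988720.00 / 19640.00 = 50.34 mm
y_c = 2416520.00 / 19640.00 = 123.04 mm

x_c = 50.34 mm, y_c = 123.04 mm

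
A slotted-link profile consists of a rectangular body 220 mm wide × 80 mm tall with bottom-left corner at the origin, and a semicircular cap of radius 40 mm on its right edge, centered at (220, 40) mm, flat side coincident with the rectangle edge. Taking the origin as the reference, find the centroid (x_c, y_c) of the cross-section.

x_c = 125.87 mm, y_c = 40.00 mm

rectangular body: A = 220 × 80 = 17600.00, centroid at (110.00, 40.00).
semicircular end: A = ½π·40² = 2513.27, centroid at (236.98, 40.00).
ΣA = 20113.27 mm²
ΣAx_c = (17600.00)(110.00) + (2513.27)(236.98) = 2531586.97 mm³
ΣAy_c = (17600.00)(40.00) + (2513.27)(40.00) = 804530.96 mm³
x_c = 2531586.97 / 20113.27 = 125.87 mm
y_c = 804530.96 / 20113.27 = 40.00 mm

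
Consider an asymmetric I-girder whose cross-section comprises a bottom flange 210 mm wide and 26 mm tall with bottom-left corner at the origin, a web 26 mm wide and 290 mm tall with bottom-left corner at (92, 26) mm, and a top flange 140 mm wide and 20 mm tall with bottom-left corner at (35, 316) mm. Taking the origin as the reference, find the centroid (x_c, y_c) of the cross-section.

bottom flange: A = 210 × 26 = 5460.00, centroid at (105.00, 13.00).
web: A = 26 × 290 = 7540.00, centroid at (105.00, 171.00).
top flange: A = 140 × 20 = 2800.00, centroid at (105.00, 326.00).
ΣA = 15800.00 mm², ΣAx_c = 1659000.00 mm³, ΣAy_c = 2273120.00 mm³.
x_c = 1659000.00/15800.00 = 105.00 mm; y_c = 2273120.00/15800.00 = 143.87 mm.

x_c = 105.00 mm, y_c = 143.87 mm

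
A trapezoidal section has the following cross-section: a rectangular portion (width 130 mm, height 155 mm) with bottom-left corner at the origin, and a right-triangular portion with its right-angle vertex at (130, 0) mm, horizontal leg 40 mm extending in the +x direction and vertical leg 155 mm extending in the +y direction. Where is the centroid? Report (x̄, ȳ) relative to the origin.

x̄ = 75.44 mm, ȳ = 74.06 mm

rectangular portion: A = 130 × 155 = 20150.00, centroid at (65.00, 77.50).
triangular portion: A = ½·40·155 = 3100.00, centroid at (143.33, 51.67).
ΣA = 23250.00 mm², ΣAx̄ = 1754083.33 mm³, ΣAȳ = 1721791.67 mm³.
x̄ = 1754083.33/23250.00 = 75.44 mm; ȳ = 1721791.67/23250.00 = 74.06 mm.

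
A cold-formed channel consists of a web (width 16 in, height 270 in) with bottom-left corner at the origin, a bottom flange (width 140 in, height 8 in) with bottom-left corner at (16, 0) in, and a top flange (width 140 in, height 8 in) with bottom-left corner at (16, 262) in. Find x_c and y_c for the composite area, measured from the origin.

web: A = 16 × 270 = 4320.00, centroid at (8.00, 135.00).
bottom flange: A = 140 × 8 = 1120.00, centroid at (86.00, 4.00).
top flange: A = 140 × 8 = 1120.00, centroid at (86.00, 266.00).
ΣA = 6560.00 in²
ΣAx_c = (4320.00)(8.00) + (1120.00)(86.00) + (1120.00)(86.00) = 227200.00 in³
ΣAy_c = (4320.00)(135.00) + (1120.00)(4.00) + (1120.00)(266.00) = 885600.00 in³
x_c = 227200.00 / 6560.00 = 34.63 in
y_c = 885600.00 / 6560.00 = 135.00 in

x_c = 34.63 in, y_c = 135.00 in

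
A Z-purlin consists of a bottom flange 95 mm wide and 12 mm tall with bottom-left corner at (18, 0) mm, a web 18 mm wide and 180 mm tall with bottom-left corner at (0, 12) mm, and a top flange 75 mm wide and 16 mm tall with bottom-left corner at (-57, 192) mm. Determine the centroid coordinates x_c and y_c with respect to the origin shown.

bottom flange: A = 95 × 12 = 1140.00, centroid at (65.50, 6.00).
web: A = 18 × 180 = 3240.00, centroid at (9.00, 102.00).
top flange: A = 75 × 16 = 1200.00, centroid at (-19.50, 200.00).
ΣA = 5580.00 mm², ΣAx_c = 80430.00 mm³, ΣAy_c = 577320.00 mm³.
x_c = 80430.00/5580.00 = 14.41 mm; y_c = 577320.00/5580.00 = 103.46 mm.

x_c = 14.41 mm, y_c = 103.46 mm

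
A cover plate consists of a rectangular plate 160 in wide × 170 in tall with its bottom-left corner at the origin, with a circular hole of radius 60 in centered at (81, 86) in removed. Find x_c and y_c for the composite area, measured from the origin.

x_c = 79.29 in, y_c = 84.29 in

plate: A = 160 × 170 = 27200.00, centroid at (80.00, 85.00).
hole: A = −π·60² = -11309.73, centroid at (81.00, 86.00).
ΣA = 15890.27 in², ΣAx_c = 1259911.58 in³, ΣAy_c = 1339362.91 in³.
x_c = 1259911.58/15890.27 = 79.29 in; y_c = 1339362.91/15890.27 = 84.29 in.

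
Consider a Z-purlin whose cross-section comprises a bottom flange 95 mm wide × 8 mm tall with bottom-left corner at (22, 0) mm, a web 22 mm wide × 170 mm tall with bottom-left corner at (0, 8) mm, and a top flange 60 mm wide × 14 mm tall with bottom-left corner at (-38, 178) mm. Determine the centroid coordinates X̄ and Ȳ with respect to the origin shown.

bottom flange: A = 95 × 8 = 760.00, centroid at (69.50, 4.00).
web: A = 22 × 170 = 3740.00, centroid at (11.00, 93.00).
top flange: A = 60 × 14 = 840.00, centroid at (-8.00, 185.00).
ΣA = 5340.00 mm²
ΣAX̄ = (760.00)(69.50) + (3740.00)(11.00) + (840.00)(-8.00) = 87240.00 mm³
ΣAȲ = (760.00)(4.00) + (3740.00)(93.00) + (840.00)(185.00) = 506260.00 mm³
X̄ = 87240.00 / 5340.00 = 16.34 mm
Ȳ = 506260.00 / 5340.00 = 94.81 mm

X̄ = 16.34 mm, Ȳ = 94.81 mm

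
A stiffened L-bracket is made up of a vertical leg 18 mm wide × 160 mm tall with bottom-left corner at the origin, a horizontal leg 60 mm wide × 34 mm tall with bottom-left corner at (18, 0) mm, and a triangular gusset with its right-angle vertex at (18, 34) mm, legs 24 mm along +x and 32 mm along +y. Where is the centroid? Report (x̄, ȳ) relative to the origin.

vertical leg: A = 18 × 160 = 2880.00, centroid at (9.00, 80.00).
horizontal leg: A = 60 × 34 = 2040.00, centroid at (48.00, 17.00).
gusset: A = ½·24·32 = 384.00, centroid at (26.00, 44.67).
ΣA = 5304.00 mm², ΣAx̄ = 133824.00 mm³, ΣAȳ = 282232.00 mm³.
x̄ = 133824.00/5304.00 = 25.23 mm; ȳ = 282232.00/5304.00 = 53.21 mm.

x̄ = 25.23 mm, ȳ = 53.21 mm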